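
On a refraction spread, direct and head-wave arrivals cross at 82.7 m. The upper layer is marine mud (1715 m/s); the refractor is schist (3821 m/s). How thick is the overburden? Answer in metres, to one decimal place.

h = (x_cross/2)·√((V₂−V₁)/(V₂+V₁)).
(V₂−V₁)/(V₂+V₁) = (3821−1715)/(3821+1715) = 0.3804; √ = 0.6168.
h = (82.7/2)·0.6168 = 25.50 m.

25.5 m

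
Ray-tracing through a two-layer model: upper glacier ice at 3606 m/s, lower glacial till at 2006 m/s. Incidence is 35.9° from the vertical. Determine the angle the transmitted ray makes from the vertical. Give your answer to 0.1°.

19.0°

sin θ₁/V₁ = sin θ₂/V₂ ⇒ sin θ₂ = 2006·sin 35.9°/3606 = 2006·0.5864/3606 = 0.3262.
θ₂ = sin⁻¹(0.3262) = 19.04° (from vertical).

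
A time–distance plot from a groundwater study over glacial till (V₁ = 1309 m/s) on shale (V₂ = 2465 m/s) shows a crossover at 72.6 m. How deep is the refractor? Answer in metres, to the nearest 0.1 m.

20.1 m

h = (x_cross/2)·√((V₂−V₁)/(V₂+V₁)).
(V₂−V₁)/(V₂+V₁) = (2465−1309)/(2465+1309) = 0.3063; √ = 0.5534.
h = (72.6/2)·0.5534 = 20.09 m.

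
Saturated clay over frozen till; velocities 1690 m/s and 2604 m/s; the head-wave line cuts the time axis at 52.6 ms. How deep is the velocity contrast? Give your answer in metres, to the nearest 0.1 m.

h = tᵢ·V₁·V₂ / (2·√(V₂²−V₁²)).
√(V₂²−V₁²) = √(2604² − 1690²) = 1981.1 m/s.
h = 0.0526 s × 1690 × 2604 / (2 × 1981.1) = 58.42 m.

58.4 m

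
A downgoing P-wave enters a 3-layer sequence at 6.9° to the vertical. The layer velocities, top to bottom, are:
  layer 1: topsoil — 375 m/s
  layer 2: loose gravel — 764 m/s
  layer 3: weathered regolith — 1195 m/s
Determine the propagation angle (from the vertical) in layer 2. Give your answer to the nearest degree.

14°

Snell's law across each interface conserves sin θ / V, so sin θ_2 = V_2·sin θ₁/V₁.
sin θ_2 = 764 × sin 6.9° / 375 = 0.2448.
θ_2 = arcsin 0.2448 = 14.17°.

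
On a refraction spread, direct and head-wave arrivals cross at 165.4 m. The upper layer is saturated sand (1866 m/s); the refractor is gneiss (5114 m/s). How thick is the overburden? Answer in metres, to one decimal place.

56.4 m

x_cross = 2h·√((V₂+V₁)/(V₂−V₁)) → h = x_cross / (2·√((V₂+V₁)/(V₂−V₁))).
√((V₂+V₁)/(V₂−V₁)) = √((5114+1866)/(5114−1866)) = 1.4660.
h = 165.4 / (2·1.4660) = 56.41 m.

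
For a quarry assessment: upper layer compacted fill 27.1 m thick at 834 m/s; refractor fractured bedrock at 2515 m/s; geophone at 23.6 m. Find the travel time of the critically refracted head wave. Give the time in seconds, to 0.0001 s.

0.0707 s

θ_c = arcsin(V₁/V₂) = arcsin(834/2515) = 19.37°, cos θ_c = 0.9434.
Intercept time tᵢ = 2h cos θ_c / V₁ = 2·27.1·0.9434/834 = 0.06131 s.
t = x/V₂ + tᵢ = 23.6/2515 + 0.06131 = 0.07069 s.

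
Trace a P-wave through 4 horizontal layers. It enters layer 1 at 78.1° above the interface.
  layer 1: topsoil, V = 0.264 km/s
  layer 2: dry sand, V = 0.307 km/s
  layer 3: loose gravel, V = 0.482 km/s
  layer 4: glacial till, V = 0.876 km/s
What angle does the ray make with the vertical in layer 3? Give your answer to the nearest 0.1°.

22.1°

From the normal: θ₁ = 90° − 78.1° = 11.9°.
Ray parameter p = sin 11.9° / 0.264 = 7.8108e-01 s/km.
sin θ_3 = p·V_3 = 7.8108e-01 × 0.482 = 0.3765.
θ_3 = 22.12° from the vertical.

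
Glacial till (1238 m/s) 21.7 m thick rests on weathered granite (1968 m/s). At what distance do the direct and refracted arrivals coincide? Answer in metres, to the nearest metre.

91 m

x_cross = 2h·√((V₂+V₁)/(V₂−V₁)).
(V₂+V₁)/(V₂−V₁) = (1968+1238)/(1968−1238) = 4.3918; √ = 2.0957.
x_cross = 2·21.7·2.0957 = 90.95 m.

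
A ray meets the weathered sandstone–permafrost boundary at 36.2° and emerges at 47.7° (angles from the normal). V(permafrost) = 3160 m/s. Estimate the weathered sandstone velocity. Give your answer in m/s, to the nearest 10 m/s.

Snell's law: sin 36.2°/V₁ = sin 47.7°/V₂.
V₁ = V₂·sin 36.2°/sin 47.7° = 3160 × 0.7985 = 2523.30 m/s.

2520 m/s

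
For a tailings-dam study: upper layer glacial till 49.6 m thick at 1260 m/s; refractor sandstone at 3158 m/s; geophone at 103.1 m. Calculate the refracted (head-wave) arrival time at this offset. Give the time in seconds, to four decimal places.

0.1048 s

t = x/V₂ + 2h·√(V₂²−V₁²)/(V₁V₂).
√(V₂²−V₁²) = √(3158²−1260²) = 2895.7 m/s; delay term = 2·49.6·2895.7/(1260·3158) = 0.07219 s.
t = 103.1/3158 + 0.07219 = 0.10484 s.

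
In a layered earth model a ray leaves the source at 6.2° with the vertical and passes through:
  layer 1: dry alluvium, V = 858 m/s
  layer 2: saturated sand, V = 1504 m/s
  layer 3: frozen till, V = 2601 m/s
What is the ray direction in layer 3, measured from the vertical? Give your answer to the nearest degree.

Ray parameter p = sin 6.2° / 858 = 1.2587e-04 s/m.
sin θ_3 = p·V_3 = 1.2587e-04 × 2601 = 0.3274.
θ_3 = 19.11° from the vertical.

19°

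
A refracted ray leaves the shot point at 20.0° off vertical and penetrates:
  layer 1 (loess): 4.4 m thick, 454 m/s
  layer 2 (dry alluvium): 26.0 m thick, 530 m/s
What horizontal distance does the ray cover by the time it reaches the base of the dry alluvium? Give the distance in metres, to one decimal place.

Apply Snell's law at each interface; in layer i the horizontal offset is hᵢ·tan θᵢ.
Layer 1: θ = 20.00°; offset = 4.4·tan 20.00° = 1.601 m.
Layer 2: sin θ = 530·sin 20.0°/454 = 0.3993, θ = 23.53°; offset = 26.0·tan 23.53° = 11.323 m.
Total horizontal offset = 12.924 m.

12.9 m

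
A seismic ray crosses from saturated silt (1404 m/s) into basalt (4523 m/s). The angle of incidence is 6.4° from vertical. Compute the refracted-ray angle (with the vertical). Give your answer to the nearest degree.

21°

sin θ₁/V₁ = sin θ₂/V₂ ⇒ sin θ₂ = 4523·sin 6.4°/1404 = 4523·0.1115/1404 = 0.3591.
θ₂ = sin⁻¹(0.3591) = 21.04° (from vertical).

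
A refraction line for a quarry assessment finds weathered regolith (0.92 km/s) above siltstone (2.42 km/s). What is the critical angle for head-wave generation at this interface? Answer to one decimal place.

22.3°

Critical incidence: sin θ_c = V₁/V₂ = 0.92/2.42 = 0.3802.
θ_c = arcsin 0.3802 = 22.34°.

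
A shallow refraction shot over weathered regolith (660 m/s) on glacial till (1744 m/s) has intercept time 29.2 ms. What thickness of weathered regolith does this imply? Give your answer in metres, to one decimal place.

10.4 m

θ_c = arcsin(660/1744) = 22.24°; cos θ_c = 0.9256.
tᵢ = 2h cos θ_c/V₁ ⇒ h = tᵢ·V₁/(2 cos θ_c) = 0.0292·660/(2·0.9256) = 10.41 m.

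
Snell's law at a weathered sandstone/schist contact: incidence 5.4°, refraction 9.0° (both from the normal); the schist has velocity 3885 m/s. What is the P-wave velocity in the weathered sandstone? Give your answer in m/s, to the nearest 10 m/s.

Snell's law: sin 5.4°/V₁ = sin 9.0°/V₂.
V₁ = V₂·sin 5.4°/sin 9.0° = 3885 × 0.6016 = 2337.15 m/s.

2340 m/s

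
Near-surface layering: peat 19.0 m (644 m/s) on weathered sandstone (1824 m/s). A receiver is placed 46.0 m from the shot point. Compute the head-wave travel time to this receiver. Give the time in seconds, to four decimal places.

0.0804 s

θ_c = arcsin(V₁/V₂) = arcsin(644/1824) = 20.68°, cos θ_c = 0.9356.
Intercept time tᵢ = 2h cos θ_c / V₁ = 2·19.0·0.9356/644 = 0.05521 s.
t = x/V₂ + tᵢ = 46.0/1824 + 0.05521 = 0.08043 s.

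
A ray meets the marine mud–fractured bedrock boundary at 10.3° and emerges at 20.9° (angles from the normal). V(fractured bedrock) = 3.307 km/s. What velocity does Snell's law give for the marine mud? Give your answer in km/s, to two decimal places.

sin 10.3° = 0.1788; sin 20.9° = 0.3567.
V₁ = V₂·(sin θ₁/sin θ₂) = 3.307·(0.1788/0.3567) = 1.66 km/s.

1.66 km/s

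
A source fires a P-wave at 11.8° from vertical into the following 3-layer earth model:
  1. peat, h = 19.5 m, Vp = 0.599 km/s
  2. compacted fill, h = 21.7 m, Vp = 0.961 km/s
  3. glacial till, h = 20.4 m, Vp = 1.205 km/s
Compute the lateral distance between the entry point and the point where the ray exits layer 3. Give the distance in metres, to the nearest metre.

Ray parameter p = sin 11.8° / 0.599 km/s = 3.4140e-01 s/km.
Layer 1: θ = 11.80°; offset = 19.5·tan 11.80° = 4.074 m.
Layer 2: sin θ = p·0.961 = 0.3281 → θ = 19.15°; offset = 21.7·tan 19.15° = 7.537 m.
Layer 3: sin θ = p·1.205 = 0.4114 → θ = 24.29°; offset = 20.4·tan 24.29° = 9.207 m.
Σ offsets = 20.818 m.

21 m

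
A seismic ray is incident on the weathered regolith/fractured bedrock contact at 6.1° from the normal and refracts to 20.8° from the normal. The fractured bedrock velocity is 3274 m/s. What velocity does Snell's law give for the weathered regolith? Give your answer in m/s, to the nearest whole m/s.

980 m/s

Snell's law: sin 6.1°/V₁ = sin 20.8°/V₂.
V₁ = V₂·sin 6.1°/sin 20.8° = 3274 × 0.2992 = 979.73 m/s.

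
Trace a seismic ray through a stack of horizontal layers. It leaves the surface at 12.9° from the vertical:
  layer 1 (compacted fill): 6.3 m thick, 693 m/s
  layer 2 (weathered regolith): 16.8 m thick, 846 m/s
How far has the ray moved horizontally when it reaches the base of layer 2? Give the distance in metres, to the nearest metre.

6 m

Apply Snell's law at each interface; in layer i the horizontal offset is hᵢ·tan θᵢ.
Layer 1: θ = 12.90°; offset = 6.3·tan 12.90° = 1.443 m.
Layer 2: sin θ = 846·sin 12.9°/693 = 0.2725, θ = 15.82°; offset = 16.8·tan 15.82° = 4.759 m.
Σ offsets = 6.202 m.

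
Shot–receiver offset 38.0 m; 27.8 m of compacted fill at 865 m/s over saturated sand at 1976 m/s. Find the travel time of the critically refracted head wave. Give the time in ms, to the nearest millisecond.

77 ms

t = x/V₂ + 2h·√(V₂²−V₁²)/(V₁V₂).
√(V₂²−V₁²) = √(1976²−865²) = 1776.6 m/s; delay term = 2·27.8·1776.6/(865·1976) = 0.05779 s.
t = 38.0/1976 + 0.05779 = 0.07702 s.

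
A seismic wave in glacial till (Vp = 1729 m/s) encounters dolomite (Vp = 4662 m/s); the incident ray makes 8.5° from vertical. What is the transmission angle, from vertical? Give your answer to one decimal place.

sin θ₁/V₁ = sin θ₂/V₂ ⇒ sin θ₂ = 4662·sin 8.5°/1729 = 4662·0.1478/1729 = 0.3985.
θ₂ = sin⁻¹(0.3985) = 23.49° (from vertical).

23.5°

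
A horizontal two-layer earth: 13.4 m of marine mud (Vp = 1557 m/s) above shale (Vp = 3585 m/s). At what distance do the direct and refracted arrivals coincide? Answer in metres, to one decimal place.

θ_c = arcsin(1557/3585) = 25.74°, so cos θ_c = 0.9008 and tᵢ = 2h cos θ_c/V₁ = 0.0155 s.
At crossover x/V₁ = x/V₂ + tᵢ ⇒ x = tᵢ/(1/V₁ − 1/V₂) = 0.01550/(6.4226e-04 − 2.7894e-04) = 42.67 m.

42.7 m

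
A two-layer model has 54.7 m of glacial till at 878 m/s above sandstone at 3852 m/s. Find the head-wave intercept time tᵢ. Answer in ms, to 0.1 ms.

tᵢ = 2h·√(V₂²−V₁²)/(V₁V₂).
√(V₂²−V₁²) = √(3852²−878²) = 3750.6 m/s.
tᵢ = 2·54.7·3750.6/(878·3852) = 0.12132 s.

121.3 ms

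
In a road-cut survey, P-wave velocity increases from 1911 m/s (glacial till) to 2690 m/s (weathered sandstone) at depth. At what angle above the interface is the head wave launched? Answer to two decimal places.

44.73°

Critical incidence: sin θ_c = V₁/V₂ = 1911/2690 = 0.7104.
θ_c = arcsin 0.7104 = 45.27°.
Measured from the interface: 90° − 45.27° = 44.73°.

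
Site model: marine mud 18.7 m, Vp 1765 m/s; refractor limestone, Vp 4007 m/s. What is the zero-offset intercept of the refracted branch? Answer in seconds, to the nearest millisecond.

0.019 s

tᵢ = 2h·√(V₂²−V₁²)/(V₁V₂).
√(V₂²−V₁²) = √(4007²−1765²) = 3597.3 m/s.
tᵢ = 2·18.7·3597.3/(1765·4007) = 0.01902 s.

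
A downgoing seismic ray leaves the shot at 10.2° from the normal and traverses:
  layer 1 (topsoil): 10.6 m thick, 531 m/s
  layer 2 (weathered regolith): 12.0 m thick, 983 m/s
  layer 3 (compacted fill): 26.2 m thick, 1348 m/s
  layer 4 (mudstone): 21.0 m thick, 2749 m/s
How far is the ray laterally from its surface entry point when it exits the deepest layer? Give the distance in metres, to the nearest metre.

67 m

p = sin θ₁/V₁ = sin 10.2°/531 = 3.3349e-04 s/m is conserved through the stack.
Layer 1: θ = 10.20°; offset = 10.6·tan 10.20° = 1.907 m.
Layer 2: sin θ = p·983 = 0.3278 → θ = 19.14°; offset = 12.0·tan 19.14° = 4.164 m.
Layer 3: sin θ = p·1348 = 0.4495 → θ = 26.71°; offset = 26.2·tan 26.71° = 13.186 m.
Layer 4: sin θ = p·2749 = 0.9168 → θ = 66.46°; offset = 21.0·tan 66.46° = 48.202 m.
Summing the layer offsets gives 67.458 m.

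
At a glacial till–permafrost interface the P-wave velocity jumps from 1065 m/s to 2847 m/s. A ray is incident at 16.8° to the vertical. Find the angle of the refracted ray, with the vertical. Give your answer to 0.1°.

50.6°

sin θ₁/V₁ = sin θ₂/V₂ ⇒ sin θ₂ = 2847·sin 16.8°/1065 = 2847·0.2890/1065 = 0.7727.
θ₂ = sin⁻¹(0.7727) = 50.59° (from vertical).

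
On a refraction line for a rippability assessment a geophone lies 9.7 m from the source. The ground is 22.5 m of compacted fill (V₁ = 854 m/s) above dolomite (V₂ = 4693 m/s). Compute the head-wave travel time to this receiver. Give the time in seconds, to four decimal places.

0.0539 s

θ_c = arcsin(V₁/V₂) = arcsin(854/4693) = 10.48°, cos θ_c = 0.9833.
Intercept time tᵢ = 2h cos θ_c / V₁ = 2·22.5·0.9833/854 = 0.05181 s.
t = x/V₂ + tᵢ = 9.7/4693 + 0.05181 = 0.05388 s.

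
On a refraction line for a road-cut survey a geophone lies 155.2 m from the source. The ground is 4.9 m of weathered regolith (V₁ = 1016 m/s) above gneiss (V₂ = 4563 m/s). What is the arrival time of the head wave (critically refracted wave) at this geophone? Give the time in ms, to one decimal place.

θ_c = arcsin(V₁/V₂) = arcsin(1016/4563) = 12.87°, cos θ_c = 0.9749.
Intercept time tᵢ = 2h cos θ_c / V₁ = 2·4.9·0.9749/1016 = 0.00940 s.
t = x/V₂ + tᵢ = 155.2/4563 + 0.00940 = 0.04342 s.

43.4 ms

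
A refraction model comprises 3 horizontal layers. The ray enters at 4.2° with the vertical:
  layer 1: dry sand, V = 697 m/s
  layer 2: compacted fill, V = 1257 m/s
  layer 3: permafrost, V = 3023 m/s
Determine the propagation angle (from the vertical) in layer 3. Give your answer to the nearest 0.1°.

Ray parameter p = sin 4.2° / 697 = 1.0508e-04 s/m.
sin θ_3 = p·V_3 = 1.0508e-04 × 3023 = 0.3176.
θ_3 = arcsin 0.3176 = 18.52°.

18.5°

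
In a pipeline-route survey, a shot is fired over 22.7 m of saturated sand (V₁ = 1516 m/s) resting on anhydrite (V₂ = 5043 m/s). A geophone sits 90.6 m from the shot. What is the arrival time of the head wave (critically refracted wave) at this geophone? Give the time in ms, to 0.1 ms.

46.5 ms

θ_c = arcsin(V₁/V₂) = arcsin(1516/5043) = 17.49°, cos θ_c = 0.9537.
Intercept time tᵢ = 2h cos θ_c / V₁ = 2·22.7·0.9537/1516 = 0.02856 s.
t = x/V₂ + tᵢ = 90.6/5043 + 0.02856 = 0.04653 s.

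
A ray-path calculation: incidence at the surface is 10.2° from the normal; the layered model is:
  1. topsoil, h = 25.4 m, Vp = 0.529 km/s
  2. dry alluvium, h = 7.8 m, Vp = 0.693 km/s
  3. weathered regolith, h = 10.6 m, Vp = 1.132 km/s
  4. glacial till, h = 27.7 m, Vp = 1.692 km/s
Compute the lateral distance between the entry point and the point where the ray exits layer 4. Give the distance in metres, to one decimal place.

29.8 m

Ray parameter p = sin 10.2° / 0.529 km/s = 3.3475e-01 s/km.
Layer 1: θ = 10.20°; offset = 25.4·tan 10.20° = 4.570 m.
Layer 2: sin θ = p·0.693 = 0.2320 → θ = 13.41°; offset = 7.8·tan 13.41° = 1.860 m.
Layer 3: sin θ = p·1.132 = 0.3789 → θ = 22.27°; offset = 10.6·tan 22.27° = 4.340 m.
Layer 4: sin θ = p·1.692 = 0.5664 → θ = 34.50°; offset = 27.7·tan 34.50° = 19.038 m.
Σ offsets = 29.808 m.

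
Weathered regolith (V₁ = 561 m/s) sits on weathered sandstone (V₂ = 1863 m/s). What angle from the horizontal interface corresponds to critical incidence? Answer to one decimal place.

72.5°

At critical incidence the refracted ray runs along the interface (θ₂ = 90°), so sin θ_c = V₁/V₂.
θ_c = arcsin(561/1863) = arcsin 0.3011 = 17.53°.
Measured from the interface: 90° − 17.53° = 72.47°.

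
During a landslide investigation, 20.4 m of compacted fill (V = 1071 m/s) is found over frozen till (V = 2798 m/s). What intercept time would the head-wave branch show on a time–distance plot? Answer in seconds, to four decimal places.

θ_c = arcsin(V₁/V₂) = arcsin(1071/2798) = 22.51°; cos θ_c = 0.9238.
tᵢ = 2h·cos θ_c / V₁ = 2·20.4·0.9238 / 1071 = 0.03519 s.

0.0352 s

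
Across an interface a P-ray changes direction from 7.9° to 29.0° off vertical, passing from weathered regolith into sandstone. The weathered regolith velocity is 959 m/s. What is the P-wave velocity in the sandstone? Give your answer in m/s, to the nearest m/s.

sin 7.9° = 0.1374; sin 29.0° = 0.4848.
V₂ = V₁·(sin θ₂/sin θ₁) = 959·(0.4848/0.1374) = 3382.69 m/s.

3383 m/s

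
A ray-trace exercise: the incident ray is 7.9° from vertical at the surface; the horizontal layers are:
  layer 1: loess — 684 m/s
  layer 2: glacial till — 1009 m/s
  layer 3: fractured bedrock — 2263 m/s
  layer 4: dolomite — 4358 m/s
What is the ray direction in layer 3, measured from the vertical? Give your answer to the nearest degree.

Ray parameter p = sin 7.9° / 684 = 2.0094e-04 s/m.
sin θ_3 = p·V_3 = 2.0094e-04 × 2263 = 0.4547.
θ_3 = arcsin 0.4547 = 27.05°.

27°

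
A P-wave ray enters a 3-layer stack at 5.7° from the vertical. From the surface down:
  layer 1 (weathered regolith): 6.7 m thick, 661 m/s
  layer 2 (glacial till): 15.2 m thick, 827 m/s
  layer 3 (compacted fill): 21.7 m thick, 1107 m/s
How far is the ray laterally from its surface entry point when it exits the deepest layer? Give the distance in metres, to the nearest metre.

6 m

Ray parameter p = sin 5.7° / 661 m/s = 1.5026e-04 s/m.
Layer 1: θ = 5.70°; offset = 6.7·tan 5.70° = 0.669 m.
Layer 2: sin θ = p·827 = 0.1243 → θ = 7.14°; offset = 15.2·tan 7.14° = 1.904 m.
Layer 3: sin θ = p·1107 = 0.1663 → θ = 9.57°; offset = 21.7·tan 9.57° = 3.660 m.
Σ offsets = 6.233 m.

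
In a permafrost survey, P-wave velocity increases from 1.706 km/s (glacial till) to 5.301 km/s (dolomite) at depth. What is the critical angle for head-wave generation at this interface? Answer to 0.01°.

At critical incidence the refracted ray runs along the interface (θ₂ = 90°), so sin θ_c = V₁/V₂.
θ_c = arcsin(1.706/5.301) = arcsin 0.3218 = 18.77°.

18.77°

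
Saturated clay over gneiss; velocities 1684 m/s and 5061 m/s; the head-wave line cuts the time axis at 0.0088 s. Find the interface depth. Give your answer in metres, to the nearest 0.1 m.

7.9 m

h = tᵢ·V₁·V₂ / (2·√(V₂²−V₁²)).
√(V₂²−V₁²) = √(5061² − 1684²) = 4772.6 m/s.
h = 0.0088 s × 1684 × 5061 / (2 × 4772.6) = 7.86 m.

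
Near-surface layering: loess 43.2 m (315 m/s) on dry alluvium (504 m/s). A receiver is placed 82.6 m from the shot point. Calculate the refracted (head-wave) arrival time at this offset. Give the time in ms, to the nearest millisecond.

t = x/V₂ + 2h·√(V₂²−V₁²)/(V₁V₂).
√(V₂²−V₁²) = √(504²−315²) = 393.4 m/s; delay term = 2·43.2·393.4/(315·504) = 0.21411 s.
t = 82.6/504 + 0.21411 = 0.37800 s.

378 ms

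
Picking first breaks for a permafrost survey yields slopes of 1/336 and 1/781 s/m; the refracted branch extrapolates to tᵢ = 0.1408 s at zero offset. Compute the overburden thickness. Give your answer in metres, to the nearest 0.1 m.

26.2 m

h = tᵢ·V₁·V₂ / (2·√(V₂²−V₁²)).
√(V₂²−V₁²) = √(781² − 336²) = 705.0 m/s.
h = 0.1408 s × 336 × 781 / (2 × 705.0) = 26.20 m.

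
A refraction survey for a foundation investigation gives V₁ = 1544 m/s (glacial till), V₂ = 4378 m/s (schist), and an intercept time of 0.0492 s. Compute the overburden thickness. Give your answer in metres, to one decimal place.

40.6 m

h = tᵢ·V₁·V₂ / (2·√(V₂²−V₁²)).
√(V₂²−V₁²) = √(4378² − 1544²) = 4096.7 m/s.
h = 0.0492 s × 1544 × 4378 / (2 × 4096.7) = 40.59 m.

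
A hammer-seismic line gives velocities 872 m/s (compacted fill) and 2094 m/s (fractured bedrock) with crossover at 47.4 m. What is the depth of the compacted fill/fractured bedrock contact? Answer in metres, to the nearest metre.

15 m

x_cross = 2h·√((V₂+V₁)/(V₂−V₁)) → h = x_cross / (2·√((V₂+V₁)/(V₂−V₁))).
√((V₂+V₁)/(V₂−V₁)) = √((2094+872)/(2094−872)) = 1.5579.
h = 47.4 / (2·1.5579) = 15.21 m.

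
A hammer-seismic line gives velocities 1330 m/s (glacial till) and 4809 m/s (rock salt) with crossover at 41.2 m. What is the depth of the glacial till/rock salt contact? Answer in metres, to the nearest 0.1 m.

h = (x_cross/2)·√((V₂−V₁)/(V₂+V₁)).
(V₂−V₁)/(V₂+V₁) = (4809−1330)/(4809+1330) = 0.5667; √ = 0.7528.
h = (41.2/2)·0.7528 = 15.51 m.

15.5 m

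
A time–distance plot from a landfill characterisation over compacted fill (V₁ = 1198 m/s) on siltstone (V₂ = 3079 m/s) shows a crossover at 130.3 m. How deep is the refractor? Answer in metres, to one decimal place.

x_cross = 2h·√((V₂+V₁)/(V₂−V₁)) → h = x_cross / (2·√((V₂+V₁)/(V₂−V₁))).
√((V₂+V₁)/(V₂−V₁)) = √((3079+1198)/(3079−1198)) = 1.5079.
h = 130.3 / (2·1.5079) = 43.21 m.

43.2 m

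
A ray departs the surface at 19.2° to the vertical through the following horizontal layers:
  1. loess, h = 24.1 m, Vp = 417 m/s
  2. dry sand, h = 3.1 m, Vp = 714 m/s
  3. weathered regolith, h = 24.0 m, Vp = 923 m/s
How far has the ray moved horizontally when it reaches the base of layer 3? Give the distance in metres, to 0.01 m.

Apply Snell's law at each interface; in layer i the horizontal offset is hᵢ·tan θᵢ.
Layer 1: θ = 19.20°; offset = 24.1·tan 19.20° = 8.3925 m.
Layer 2: sin θ = 714·sin 19.2°/417 = 0.5631, θ = 34.27°; offset = 3.1·tan 34.27° = 2.1123 m.
Layer 3: sin θ = 923·sin 19.2°/417 = 0.7279, θ = 46.71°; offset = 24.0·tan 46.71° = 25.4794 m.
Total horizontal offset = 35.9842 m.

35.98 m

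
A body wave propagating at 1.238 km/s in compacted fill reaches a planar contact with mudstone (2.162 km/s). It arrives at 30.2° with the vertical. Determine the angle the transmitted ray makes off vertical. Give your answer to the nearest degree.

sin θ₁/V₁ = sin θ₂/V₂ ⇒ sin θ₂ = 2.162·sin 30.2°/1.238 = 2.162·0.5030/1.238 = 0.8785.
θ₂ = arcsin 0.8785 = 61.46° from the normal.

61°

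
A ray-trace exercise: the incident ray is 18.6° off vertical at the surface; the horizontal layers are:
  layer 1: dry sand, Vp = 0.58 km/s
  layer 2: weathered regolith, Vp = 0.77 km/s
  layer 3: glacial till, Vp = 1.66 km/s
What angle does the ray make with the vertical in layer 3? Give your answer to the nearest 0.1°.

65.9°

Ray parameter p = sin 18.6° / 0.58 = 5.4993e-01 s/km.
sin θ_3 = p·V_3 = 5.4993e-01 × 1.66 = 0.9129.
θ_3 = 65.91° from the vertical.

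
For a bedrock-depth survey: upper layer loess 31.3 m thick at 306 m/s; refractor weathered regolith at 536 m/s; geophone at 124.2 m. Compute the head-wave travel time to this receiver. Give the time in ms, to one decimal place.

399.7 ms

t = x/V₂ + 2h·√(V₂²−V₁²)/(V₁V₂).
√(V₂²−V₁²) = √(536²−306²) = 440.1 m/s; delay term = 2·31.3·440.1/(306·536) = 0.16796 s.
t = 124.2/536 + 0.16796 = 0.39968 s.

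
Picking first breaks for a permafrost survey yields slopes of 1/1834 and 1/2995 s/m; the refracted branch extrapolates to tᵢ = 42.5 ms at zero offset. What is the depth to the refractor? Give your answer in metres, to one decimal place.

49.3 m

h = tᵢ·V₁·V₂ / (2·√(V₂²−V₁²)).
√(V₂²−V₁²) = √(2995² − 1834²) = 2367.8 m/s.
h = 0.0425 s × 1834 × 2995 / (2 × 2367.8) = 49.30 m.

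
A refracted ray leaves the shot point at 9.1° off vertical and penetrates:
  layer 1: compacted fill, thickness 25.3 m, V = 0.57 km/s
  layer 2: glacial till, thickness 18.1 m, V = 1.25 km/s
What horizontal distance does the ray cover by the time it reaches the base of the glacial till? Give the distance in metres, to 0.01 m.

p = sin θ₁/V₁ = sin 9.1°/0.57 = 2.7747e-01 s/km is conserved through the stack.
Layer 1: θ = 9.10°; offset = 25.3·tan 9.10° = 4.0524 m.
Layer 2: sin θ = p·1.25 = 0.3468 → θ = 20.29°; offset = 18.1·tan 20.29° = 6.6932 m.
Summing the layer offsets gives 10.7457 m.

10.75 m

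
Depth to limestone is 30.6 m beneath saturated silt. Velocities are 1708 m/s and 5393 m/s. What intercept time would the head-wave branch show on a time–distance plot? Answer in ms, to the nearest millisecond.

tᵢ = 2h·√(V₂²−V₁²)/(V₁V₂).
√(V₂²−V₁²) = √(5393²−1708²) = 5115.4 m/s.
tᵢ = 2·30.6·5115.4/(1708·5393) = 0.03399 s.

34 ms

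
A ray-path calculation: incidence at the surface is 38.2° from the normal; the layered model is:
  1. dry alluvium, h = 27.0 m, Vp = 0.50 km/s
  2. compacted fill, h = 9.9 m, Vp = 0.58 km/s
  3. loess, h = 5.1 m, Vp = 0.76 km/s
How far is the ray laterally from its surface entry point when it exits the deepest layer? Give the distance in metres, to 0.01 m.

Ray parameter p = sin 38.2° / 0.50 km/s = 1.2368e+00 s/km.
Layer 1: θ = 38.20°; offset = 27.0·tan 38.20° = 21.2469 m.
Layer 2: sin θ = p·0.58 = 0.7174 → θ = 45.84°; offset = 9.9·tan 45.84° = 10.1934 m.
Layer 3: sin θ = p·0.76 = 0.9400 → θ = 70.05°; offset = 5.1·tan 70.05° = 14.0490 m.
Total horizontal offset = 45.4893 m.

45.49 m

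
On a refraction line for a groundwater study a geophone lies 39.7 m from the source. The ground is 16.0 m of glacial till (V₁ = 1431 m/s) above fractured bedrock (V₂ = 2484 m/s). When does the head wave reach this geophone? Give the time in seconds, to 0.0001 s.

t = x/V₂ + 2h·√(V₂²−V₁²)/(V₁V₂).
√(V₂²−V₁²) = √(2484²−1431²) = 2030.4 m/s; delay term = 2·16.0·2030.4/(1431·2484) = 0.01828 s.
t = 39.7/2484 + 0.01828 = 0.03426 s.

0.0343 s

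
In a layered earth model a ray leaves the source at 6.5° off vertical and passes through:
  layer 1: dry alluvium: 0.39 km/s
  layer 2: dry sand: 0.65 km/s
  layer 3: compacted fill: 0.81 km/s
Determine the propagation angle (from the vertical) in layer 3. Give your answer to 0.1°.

Snell's law across each interface conserves sin θ / V, so sin θ_3 = V_3·sin θ₁/V₁.
sin θ_3 = 0.81 × sin 6.5° / 0.39 = 0.2351.
θ_3 = 13.60° from the vertical.

13.6°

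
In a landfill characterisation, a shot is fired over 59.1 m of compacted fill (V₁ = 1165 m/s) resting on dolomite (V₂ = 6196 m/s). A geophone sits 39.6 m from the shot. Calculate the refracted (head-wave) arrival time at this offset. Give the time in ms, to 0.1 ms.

106.0 ms

θ_c = arcsin(V₁/V₂) = arcsin(1165/6196) = 10.84°, cos θ_c = 0.9822.
Intercept time tᵢ = 2h cos θ_c / V₁ = 2·59.1·0.9822/1165 = 0.09965 s.
t = x/V₂ + tᵢ = 39.6/6196 + 0.09965 = 0.10604 s.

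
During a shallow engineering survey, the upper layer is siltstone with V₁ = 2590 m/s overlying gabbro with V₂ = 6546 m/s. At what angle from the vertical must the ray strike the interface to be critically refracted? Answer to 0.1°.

At critical incidence the refracted ray runs along the interface (θ₂ = 90°), so sin θ_c = V₁/V₂.
θ_c = arcsin(2590/6546) = arcsin 0.3957 = 23.31°.

23.3°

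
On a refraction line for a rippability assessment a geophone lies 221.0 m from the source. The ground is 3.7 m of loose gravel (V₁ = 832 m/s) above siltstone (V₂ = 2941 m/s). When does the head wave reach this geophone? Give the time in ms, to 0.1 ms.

t = x/V₂ + 2h·√(V₂²−V₁²)/(V₁V₂).
√(V₂²−V₁²) = √(2941²−832²) = 2820.9 m/s; delay term = 2·3.7·2820.9/(832·2941) = 0.00853 s.
t = 221.0/2941 + 0.00853 = 0.08368 s.

83.7 ms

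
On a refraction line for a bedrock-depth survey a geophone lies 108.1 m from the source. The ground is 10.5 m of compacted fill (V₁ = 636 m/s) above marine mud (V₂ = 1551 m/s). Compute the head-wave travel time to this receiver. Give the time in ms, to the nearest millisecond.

θ_c = arcsin(V₁/V₂) = arcsin(636/1551) = 24.21°, cos θ_c = 0.9121.
Intercept time tᵢ = 2h cos θ_c / V₁ = 2·10.5·0.9121/636 = 0.03012 s.
t = x/V₂ + tᵢ = 108.1/1551 + 0.03012 = 0.09981 s.

100 ms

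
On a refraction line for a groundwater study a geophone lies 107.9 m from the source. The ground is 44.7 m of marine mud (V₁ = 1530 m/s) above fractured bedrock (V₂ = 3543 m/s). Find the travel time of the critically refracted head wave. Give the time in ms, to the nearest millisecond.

83 ms

t = x/V₂ + 2h·√(V₂²−V₁²)/(V₁V₂).
√(V₂²−V₁²) = √(3543²−1530²) = 3195.6 m/s; delay term = 2·44.7·3195.6/(1530·3543) = 0.05270 s.
t = 107.9/3543 + 0.05270 = 0.08316 s.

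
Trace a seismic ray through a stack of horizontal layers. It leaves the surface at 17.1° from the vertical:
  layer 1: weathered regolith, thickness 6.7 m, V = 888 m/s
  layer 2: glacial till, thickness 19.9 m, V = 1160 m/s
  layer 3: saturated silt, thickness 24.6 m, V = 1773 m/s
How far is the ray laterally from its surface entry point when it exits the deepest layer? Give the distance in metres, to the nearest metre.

28 m

p = sin θ₁/V₁ = sin 17.1°/888 = 3.3113e-04 s/m is conserved through the stack.
Layer 1: θ = 17.10°; offset = 6.7·tan 17.10° = 2.061 m.
Layer 2: sin θ = p·1160 = 0.3841 → θ = 22.59°; offset = 19.9·tan 22.59° = 8.279 m.
Layer 3: sin θ = p·1773 = 0.5871 → θ = 35.95°; offset = 24.6·tan 35.95° = 17.841 m.
Summing the layer offsets gives 28.181 m.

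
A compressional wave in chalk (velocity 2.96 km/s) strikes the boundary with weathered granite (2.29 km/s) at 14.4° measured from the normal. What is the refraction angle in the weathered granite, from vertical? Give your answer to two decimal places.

11.09°

sin θ₁/V₁ = sin θ₂/V₂ ⇒ sin θ₂ = 2.29·sin 14.4°/2.96 = 2.29·0.2487/2.96 = 0.1924.
θ₂ = sin⁻¹(0.1924) = 11.09° (from vertical).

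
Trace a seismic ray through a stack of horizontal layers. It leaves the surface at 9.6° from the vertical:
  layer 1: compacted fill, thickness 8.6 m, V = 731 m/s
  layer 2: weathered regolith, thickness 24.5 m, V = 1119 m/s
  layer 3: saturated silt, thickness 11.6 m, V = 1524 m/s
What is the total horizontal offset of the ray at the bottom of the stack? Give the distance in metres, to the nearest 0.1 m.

12.2 m

Ray parameter p = sin 9.6° / 731 m/s = 2.2814e-04 s/m.
Layer 1: θ = 9.60°; offset = 8.6·tan 9.60° = 1.455 m.
Layer 2: sin θ = p·1119 = 0.2553 → θ = 14.79°; offset = 24.5·tan 14.79° = 6.469 m.
Layer 3: sin θ = p·1524 = 0.3477 → θ = 20.35°; offset = 11.6·tan 20.35° = 4.301 m.
Summing the layer offsets gives 12.225 m.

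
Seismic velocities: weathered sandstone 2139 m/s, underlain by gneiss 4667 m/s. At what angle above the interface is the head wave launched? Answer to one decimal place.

At critical incidence the refracted ray runs along the interface (θ₂ = 90°), so sin θ_c = V₁/V₂.
θ_c = arcsin(2139/4667) = arcsin 0.4583 = 27.28°.
Measured from the interface: 90° − 27.28° = 62.72°.

62.7°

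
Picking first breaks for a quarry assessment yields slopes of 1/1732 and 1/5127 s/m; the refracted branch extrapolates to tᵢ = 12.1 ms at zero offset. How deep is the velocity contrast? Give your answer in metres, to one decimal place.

11.1 m

h = tᵢ·V₁·V₂ / (2·√(V₂²−V₁²)).
√(V₂²−V₁²) = √(5127² − 1732²) = 4825.6 m/s.
h = 0.0121 s × 1732 × 5127 / (2 × 4825.6) = 11.13 m.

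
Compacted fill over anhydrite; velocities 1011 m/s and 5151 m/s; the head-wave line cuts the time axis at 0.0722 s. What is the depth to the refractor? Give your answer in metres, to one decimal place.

37.2 m

θ_c = arcsin(1011/5151) = 11.32°; cos θ_c = 0.9805.
tᵢ = 2h cos θ_c/V₁ ⇒ h = tᵢ·V₁/(2 cos θ_c) = 0.0722·1011/(2·0.9805) = 37.22 m.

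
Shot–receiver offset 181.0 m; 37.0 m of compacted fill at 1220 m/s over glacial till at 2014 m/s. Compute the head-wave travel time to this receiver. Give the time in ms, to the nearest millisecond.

138 ms

t = x/V₂ + 2h·√(V₂²−V₁²)/(V₁V₂).
√(V₂²−V₁²) = √(2014²−1220²) = 1602.4 m/s; delay term = 2·37.0·1602.4/(1220·2014) = 0.04826 s.
t = 181.0/2014 + 0.04826 = 0.13813 s.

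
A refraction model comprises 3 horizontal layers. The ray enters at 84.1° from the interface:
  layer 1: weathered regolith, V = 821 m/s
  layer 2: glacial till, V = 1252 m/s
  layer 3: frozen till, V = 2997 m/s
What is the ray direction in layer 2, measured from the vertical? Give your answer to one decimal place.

9.0°

From the normal: θ₁ = 90° − 84.1° = 5.9°.
Ray parameter p = sin 5.9° / 821 = 1.2520e-04 s/m.
sin θ_2 = p·V_2 = 1.2520e-04 × 1252 = 0.1568.
θ_2 = arcsin 0.1568 = 9.02°.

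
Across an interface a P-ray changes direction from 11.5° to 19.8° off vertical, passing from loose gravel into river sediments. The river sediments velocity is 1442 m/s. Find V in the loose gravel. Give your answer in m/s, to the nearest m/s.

849 m/s

Snell's law: sin 11.5°/V₁ = sin 19.8°/V₂.
V₁ = V₂·sin 11.5°/sin 19.8° = 1442 × 0.5886 = 848.70 m/s.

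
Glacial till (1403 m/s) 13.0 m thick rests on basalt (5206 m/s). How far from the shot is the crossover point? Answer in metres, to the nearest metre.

34 m

θ_c = arcsin(1403/5206) = 15.63°, so cos θ_c = 0.9630 and tᵢ = 2h cos θ_c/V₁ = 0.0178 s.
At crossover x/V₁ = x/V₂ + tᵢ ⇒ x = tᵢ/(1/V₁ − 1/V₂) = 0.01785/(7.1276e-04 − 1.9209e-04) = 34.28 m.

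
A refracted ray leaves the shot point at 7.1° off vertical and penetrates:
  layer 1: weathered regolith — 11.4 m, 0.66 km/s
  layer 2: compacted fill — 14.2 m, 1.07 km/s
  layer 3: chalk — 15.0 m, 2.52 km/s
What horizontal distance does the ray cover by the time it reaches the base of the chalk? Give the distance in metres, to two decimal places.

Apply Snell's law at each interface; in layer i the horizontal offset is hᵢ·tan θᵢ.
Layer 1: θ = 7.10°; offset = 11.4·tan 7.10° = 1.4199 m.
Layer 2: sin θ = 1.07·sin 7.1°/0.66 = 0.2004, θ = 11.56°; offset = 14.2·tan 11.56° = 2.9044 m.
Layer 3: sin θ = 2.52·sin 7.1°/0.66 = 0.4719, θ = 28.16°; offset = 15.0·tan 28.16° = 8.0294 m.
Total horizontal offset = 12.3537 m.

12.35 m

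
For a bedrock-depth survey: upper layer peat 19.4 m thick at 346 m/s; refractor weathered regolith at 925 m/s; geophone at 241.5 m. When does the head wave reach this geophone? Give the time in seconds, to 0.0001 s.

θ_c = arcsin(V₁/V₂) = arcsin(346/925) = 21.97°, cos θ_c = 0.9274.
Intercept time tᵢ = 2h cos θ_c / V₁ = 2·19.4·0.9274/346 = 0.10400 s.
t = x/V₂ + tᵢ = 241.5/925 + 0.10400 = 0.36508 s.

0.3651 s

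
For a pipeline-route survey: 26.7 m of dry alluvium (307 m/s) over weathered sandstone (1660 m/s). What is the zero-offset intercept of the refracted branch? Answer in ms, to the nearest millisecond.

tᵢ = 2h·√(V₂²−V₁²)/(V₁V₂).
√(V₂²−V₁²) = √(1660²−307²) = 1631.4 m/s.
tᵢ = 2·26.7·1631.4/(307·1660) = 0.17094 s.

171 ms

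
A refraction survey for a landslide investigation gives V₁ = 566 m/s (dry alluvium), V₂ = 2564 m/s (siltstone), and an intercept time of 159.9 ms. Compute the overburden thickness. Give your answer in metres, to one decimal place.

46.4 m

θ_c = arcsin(566/2564) = 12.75°; cos θ_c = 0.9753.
tᵢ = 2h cos θ_c/V₁ ⇒ h = tᵢ·V₁/(2 cos θ_c) = 0.1599·566/(2·0.9753) = 46.40 m.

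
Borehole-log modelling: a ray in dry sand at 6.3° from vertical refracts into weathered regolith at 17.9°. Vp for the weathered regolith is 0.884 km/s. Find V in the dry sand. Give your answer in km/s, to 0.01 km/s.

Snell's law: sin 6.3°/V₁ = sin 17.9°/V₂.
V₁ = V₂·sin 6.3°/sin 17.9° = 0.884 × 0.3570 = 0.32 km/s.

0.32 km/s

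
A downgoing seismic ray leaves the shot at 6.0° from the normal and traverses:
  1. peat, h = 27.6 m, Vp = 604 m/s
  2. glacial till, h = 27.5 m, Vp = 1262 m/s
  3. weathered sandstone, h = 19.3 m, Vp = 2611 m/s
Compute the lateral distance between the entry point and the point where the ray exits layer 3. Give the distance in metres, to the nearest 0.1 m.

18.8 m

Ray parameter p = sin 6.0° / 604 m/s = 1.7306e-04 s/m.
Layer 1: θ = 6.00°; offset = 27.6·tan 6.00° = 2.901 m.
Layer 2: sin θ = p·1262 = 0.2184 → θ = 12.62°; offset = 27.5·tan 12.62° = 6.155 m.
Layer 3: sin θ = p·2611 = 0.4519 → θ = 26.86°; offset = 19.3·tan 26.86° = 9.776 m.
Summing the layer offsets gives 18.831 m.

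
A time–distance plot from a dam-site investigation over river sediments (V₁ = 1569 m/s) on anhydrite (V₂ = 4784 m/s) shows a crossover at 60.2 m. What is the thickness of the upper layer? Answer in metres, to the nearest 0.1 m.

x_cross = 2h·√((V₂+V₁)/(V₂−V₁)) → h = x_cross / (2·√((V₂+V₁)/(V₂−V₁))).
√((V₂+V₁)/(V₂−V₁)) = √((4784+1569)/(4784−1569)) = 1.4057.
h = 60.2 / (2·1.4057) = 21.41 m.

21.4 m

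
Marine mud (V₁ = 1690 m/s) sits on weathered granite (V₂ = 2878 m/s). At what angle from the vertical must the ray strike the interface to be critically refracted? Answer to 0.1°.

At critical incidence the refracted ray runs along the interface (θ₂ = 90°), so sin θ_c = V₁/V₂.
θ_c = arcsin(1690/2878) = arcsin 0.5872 = 35.96°.

36.0°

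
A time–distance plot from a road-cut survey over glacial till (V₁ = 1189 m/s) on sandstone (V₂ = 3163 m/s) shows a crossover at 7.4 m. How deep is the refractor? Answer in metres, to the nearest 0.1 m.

2.5 m

x_cross = 2h·√((V₂+V₁)/(V₂−V₁)) → h = x_cross / (2·√((V₂+V₁)/(V₂−V₁))).
√((V₂+V₁)/(V₂−V₁)) = √((3163+1189)/(3163−1189)) = 1.4848.
h = 7.4 / (2·1.4848) = 2.49 m.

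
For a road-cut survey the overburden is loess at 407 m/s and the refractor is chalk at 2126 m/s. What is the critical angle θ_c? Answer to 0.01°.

11.04°

At critical incidence the refracted ray runs along the interface (θ₂ = 90°), so sin θ_c = V₁/V₂.
θ_c = arcsin(407/2126) = arcsin 0.1914 = 11.04°.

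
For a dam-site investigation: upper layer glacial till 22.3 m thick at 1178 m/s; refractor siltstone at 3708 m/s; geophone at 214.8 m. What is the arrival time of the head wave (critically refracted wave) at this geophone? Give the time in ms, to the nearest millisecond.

94 ms

θ_c = arcsin(V₁/V₂) = arcsin(1178/3708) = 18.52°, cos θ_c = 0.9482.
Intercept time tᵢ = 2h cos θ_c / V₁ = 2·22.3·0.9482/1178 = 0.03590 s.
t = x/V₂ + tᵢ = 214.8/3708 + 0.03590 = 0.09383 s.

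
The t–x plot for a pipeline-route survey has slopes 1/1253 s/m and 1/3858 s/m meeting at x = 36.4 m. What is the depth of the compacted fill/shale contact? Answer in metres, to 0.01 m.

x_cross = 2h·√((V₂+V₁)/(V₂−V₁)) → h = x_cross / (2·√((V₂+V₁)/(V₂−V₁))).
√((V₂+V₁)/(V₂−V₁)) = √((3858+1253)/(3858−1253)) = 1.4007.
h = 36.4 / (2·1.4007) = 12.99 m.

12.99 m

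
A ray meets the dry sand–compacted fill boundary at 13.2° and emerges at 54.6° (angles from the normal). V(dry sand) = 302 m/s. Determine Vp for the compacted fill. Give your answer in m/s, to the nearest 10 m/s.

1080 m/s

Snell's law: sin 13.2°/V₁ = sin 54.6°/V₂.
V₂ = V₁·sin 54.6°/sin 13.2° = 302 × 3.5696 = 1078.03 m/s.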